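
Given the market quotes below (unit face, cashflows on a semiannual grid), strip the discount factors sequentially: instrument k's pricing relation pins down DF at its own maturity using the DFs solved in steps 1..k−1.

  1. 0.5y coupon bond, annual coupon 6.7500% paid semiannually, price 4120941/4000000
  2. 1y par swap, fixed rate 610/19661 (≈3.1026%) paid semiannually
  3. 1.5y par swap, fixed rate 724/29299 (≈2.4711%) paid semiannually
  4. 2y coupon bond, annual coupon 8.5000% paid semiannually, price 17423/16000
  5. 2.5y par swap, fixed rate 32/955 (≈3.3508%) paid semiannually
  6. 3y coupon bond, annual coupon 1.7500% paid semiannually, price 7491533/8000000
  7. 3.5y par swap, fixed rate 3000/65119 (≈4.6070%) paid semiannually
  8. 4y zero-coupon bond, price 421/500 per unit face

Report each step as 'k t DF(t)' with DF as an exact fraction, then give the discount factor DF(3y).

step 1 [0.5y] bond c/2=27/800: DF=(4120941/4000000 − 27/800·(0))/(1+27/800) = 4983/5000 ≈ 0.996600
step 2 [1y] swap r/2=305/19661: DF=(1 − 305/19661·(0.996600))/(1+305/19661) = 1939/2000 ≈ 0.969500
step 3 [1.5y] swap r/2=362/29299: DF=(1 − 362/29299·(0.996600+0.969500))/(1+362/29299) = 4819/5000 ≈ 0.963800
step 4 [2y] bond c/2=17/400: DF=(17423/16000 − 17/400·(0.996600+0.969500+0.963800))/(1+17/400) = 9251/10000 ≈ 0.925100
step 5 [2.5y] swap r/2=16/955: DF=(1 − 16/955·(0.996600+0.969500+0.963800+0.925100))/(1+16/955) = 23/25 ≈ 0.920000
step 6 [3y] bond c/2=7/800: DF=(7491533/8000000 − 7/800·(0.996600+0.969500+0.963800+0.925100+0.920000))/(1+7/800) = 8869/10000 ≈ 0.886900
step 7 [3.5y] swap r/2=1500/65119: DF=(1 − 1500/65119·(0.996600+0.969500+0.963800+0.925100+0.920000+0.886900))/(1+1500/65119) = 17/20 ≈ 0.850000
step 8 [4y] zero: DF = P = 421/500 ≈ 0.842000

1 1/2 4983/5000
2 1 1939/2000
3 3/2 4819/5000
4 2 9251/10000
5 5/2 23/25
6 3 8869/10000
7 7/2 17/20
8 4 421/500
DF(3y) = 8869/10000 ≈ 0.886900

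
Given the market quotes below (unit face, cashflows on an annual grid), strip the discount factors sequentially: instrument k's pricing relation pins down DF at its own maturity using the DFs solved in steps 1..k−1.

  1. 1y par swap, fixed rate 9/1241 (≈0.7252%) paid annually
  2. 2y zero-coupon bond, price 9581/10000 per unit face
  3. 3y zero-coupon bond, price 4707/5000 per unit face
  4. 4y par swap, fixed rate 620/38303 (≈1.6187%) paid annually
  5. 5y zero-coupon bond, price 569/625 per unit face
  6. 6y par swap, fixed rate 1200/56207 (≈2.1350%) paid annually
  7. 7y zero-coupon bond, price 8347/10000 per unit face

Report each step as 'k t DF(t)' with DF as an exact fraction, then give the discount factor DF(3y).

step 1 [1y] swap r/1=9/1241: DF=(1 − 9/1241·(0))/(1+9/1241) = 1241/1250 ≈ 0.992800
step 2 [2y] zero: DF = P = 9581/10000 ≈ 0.958100
step 3 [3y] zero: DF = P = 4707/5000 ≈ 0.941400
step 4 [4y] swap r/1=620/38303: DF=(1 − 620/38303·(0.992800+0.958100+0.941400))/(1+620/38303) = 469/500 ≈ 0.938000
step 5 [5y] zero: DF = P = 569/625 ≈ 0.910400
step 6 [6y] swap r/1=1200/56207: DF=(1 − 1200/56207·(0.992800+0.958100+0.941400+0.938000+0.910400))/(1+1200/56207) = 22/25 ≈ 0.880000
step 7 [7y] zero: DF = P = 8347/10000 ≈ 0.834700

1 1 1241/1250
2 2 9581/10000
3 3 4707/5000
4 4 469/500
5 5 569/625
6 6 22/25
7 7 8347/10000
DF(3y) = 4707/5000 ≈ 0.941400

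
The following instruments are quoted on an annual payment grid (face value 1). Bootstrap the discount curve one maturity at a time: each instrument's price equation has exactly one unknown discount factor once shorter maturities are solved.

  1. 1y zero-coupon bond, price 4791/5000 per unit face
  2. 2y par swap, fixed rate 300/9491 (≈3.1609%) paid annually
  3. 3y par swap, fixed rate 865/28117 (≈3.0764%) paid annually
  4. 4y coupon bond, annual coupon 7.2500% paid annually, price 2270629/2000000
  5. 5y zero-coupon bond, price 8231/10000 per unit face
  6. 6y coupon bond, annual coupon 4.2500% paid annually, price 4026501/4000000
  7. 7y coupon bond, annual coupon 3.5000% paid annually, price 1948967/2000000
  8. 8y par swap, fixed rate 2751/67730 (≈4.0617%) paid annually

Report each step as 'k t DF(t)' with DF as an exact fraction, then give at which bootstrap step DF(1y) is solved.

1 1 4791/5000
2 2 47/50
3 3 1827/2000
4 4 1737/2000
5 5 8231/10000
6 6 391/500
7 7 1907/2500
8 8 7249/10000
DF(1y) is solved at step 1

step 1 [1y] zero: DF = P = 4791/5000 ≈ 0.958200
step 2 [2y] swap r/1=300/9491: DF=(1 − 300/9491·(0.958200))/(1+300/9491) = 47/50 ≈ 0.940000
step 3 [3y] swap r/1=865/28117: DF=(1 − 865/28117·(0.958200+0.940000))/(1+865/28117) = 1827/2000 ≈ 0.913500
step 4 [4y] bond c/1=29/400: DF=(2270629/2000000 − 29/400·(0.958200+0.940000+0.913500))/(1+29/400) = 1737/2000 ≈ 0.868500
step 5 [5y] zero: DF = P = 8231/10000 ≈ 0.823100
step 6 [6y] bond c/1=17/400: DF=(4026501/4000000 − 17/400·(0.958200+0.940000+0.913500+0.868500+0.823100))/(1+17/400) = 391/500 ≈ 0.782000
step 7 [7y] bond c/1=7/200: DF=(1948967/2000000 − 7/200·(0.958200+0.940000+0.913500+0.868500+0.823100+0.782000))/(1+7/200) = 1907/2500 ≈ 0.762800
step 8 [8y] swap r/1=2751/67730: DF=(1 − 2751/67730·(0.958200+0.940000+0.913500+0.868500+0.823100+0.782000+0.762800))/(1+2751/67730) = 7249/10000 ≈ 0.724900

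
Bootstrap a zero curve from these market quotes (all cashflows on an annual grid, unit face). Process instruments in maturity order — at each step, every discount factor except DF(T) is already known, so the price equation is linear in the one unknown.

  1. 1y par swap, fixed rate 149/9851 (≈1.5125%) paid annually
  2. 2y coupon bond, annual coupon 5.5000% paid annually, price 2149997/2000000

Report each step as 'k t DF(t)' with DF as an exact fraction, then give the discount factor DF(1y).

step 1 [1y] swap r/1=149/9851: DF=(1 − 149/9851·(0))/(1+149/9851) = 9851/10000 ≈ 0.985100
step 2 [2y] bond c/1=11/200: DF=(2149997/2000000 − 11/200·(0.985100))/(1+11/200) = 2419/2500 ≈ 0.967600

1 1 9851/10000
2 2 2419/2500
DF(1y) = 9851/10000 ≈ 0.985100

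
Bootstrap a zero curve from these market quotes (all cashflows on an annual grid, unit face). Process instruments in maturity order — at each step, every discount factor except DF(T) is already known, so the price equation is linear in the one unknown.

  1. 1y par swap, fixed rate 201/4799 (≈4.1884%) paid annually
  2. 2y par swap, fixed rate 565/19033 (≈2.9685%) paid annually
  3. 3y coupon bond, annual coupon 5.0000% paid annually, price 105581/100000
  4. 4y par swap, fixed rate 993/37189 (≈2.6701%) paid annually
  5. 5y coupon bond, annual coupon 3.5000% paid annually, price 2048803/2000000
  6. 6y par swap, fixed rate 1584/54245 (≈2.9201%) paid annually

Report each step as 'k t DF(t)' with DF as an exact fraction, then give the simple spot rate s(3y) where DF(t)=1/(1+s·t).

step 1 [1y] swap r/1=201/4799: DF=(1 − 201/4799·(0))/(1+201/4799) = 4799/5000 ≈ 0.959800
step 2 [2y] swap r/1=565/19033: DF=(1 − 565/19033·(0.959800))/(1+565/19033) = 1887/2000 ≈ 0.943500
step 3 [3y] bond c/1=1/20: DF=(105581/100000 − 1/20·(0.959800+0.943500))/(1+1/20) = 9149/10000 ≈ 0.914900
step 4 [4y] swap r/1=993/37189: DF=(1 − 993/37189·(0.959800+0.943500+0.914900))/(1+993/37189) = 9007/10000 ≈ 0.900700
step 5 [5y] bond c/1=7/200: DF=(2048803/2000000 − 7/200·(0.959800+0.943500+0.914900+0.900700))/(1+7/200) = 108/125 ≈ 0.864000
step 6 [6y] swap r/1=1584/54245: DF=(1 − 1584/54245·(0.959800+0.943500+0.914900+0.900700+0.864000))/(1+1584/54245) = 526/625 ≈ 0.841600

1 1 4799/5000
2 2 1887/2000
3 3 9149/10000
4 4 9007/10000
5 5 108/125
6 6 526/625
s(3y) = (1/(9149/10000) − 1)/(3) = 851/27447 ≈ 3.1005%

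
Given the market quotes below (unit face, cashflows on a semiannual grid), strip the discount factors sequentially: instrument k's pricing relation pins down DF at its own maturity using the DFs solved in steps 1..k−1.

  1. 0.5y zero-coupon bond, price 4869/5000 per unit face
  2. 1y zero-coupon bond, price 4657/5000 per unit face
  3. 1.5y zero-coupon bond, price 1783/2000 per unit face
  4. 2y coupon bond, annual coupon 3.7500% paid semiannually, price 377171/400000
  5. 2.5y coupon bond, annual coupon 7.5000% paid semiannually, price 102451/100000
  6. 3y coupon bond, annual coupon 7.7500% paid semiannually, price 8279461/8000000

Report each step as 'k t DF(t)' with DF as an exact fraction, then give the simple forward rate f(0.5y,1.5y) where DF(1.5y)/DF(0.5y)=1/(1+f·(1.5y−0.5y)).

step 1 [0.5y] zero: DF = P = 4869/5000 ≈ 0.973800
step 2 [1y] zero: DF = P = 4657/5000 ≈ 0.931400
step 3 [1.5y] zero: DF = P = 1783/2000 ≈ 0.891500
step 4 [2y] bond c/2=3/160: DF=(377171/400000 − 3/160·(0.973800+0.931400+0.891500))/(1+3/160) = 8741/10000 ≈ 0.874100
step 5 [2.5y] bond c/2=3/80: DF=(102451/100000 − 3/80·(0.973800+0.931400+0.891500+0.874100))/(1+3/80) = 2137/2500 ≈ 0.854800
step 6 [3y] bond c/2=31/800: DF=(8279461/8000000 − 31/800·(0.973800+0.931400+0.891500+0.874100+0.854800))/(1+31/800) = 331/400 ≈ 0.827500

1 1/2 4869/5000
2 1 4657/5000
3 3/2 1783/2000
4 2 8741/10000
5 5/2 2137/2500
6 3 331/400
f(0.5y,1.5y) = ((4869/5000)/(1783/2000) − 1)/(1) = 823/8915 ≈ 9.2316%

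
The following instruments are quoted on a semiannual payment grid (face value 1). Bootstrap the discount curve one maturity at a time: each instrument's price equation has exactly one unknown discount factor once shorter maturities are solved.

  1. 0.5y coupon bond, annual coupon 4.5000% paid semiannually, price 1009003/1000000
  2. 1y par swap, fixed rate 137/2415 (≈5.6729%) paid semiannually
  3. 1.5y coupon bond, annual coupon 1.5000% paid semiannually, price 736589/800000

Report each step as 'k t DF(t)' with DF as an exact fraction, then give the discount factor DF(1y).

step 1 [0.5y] bond c/2=9/400: DF=(1009003/1000000 − 9/400·(0))/(1+9/400) = 2467/2500 ≈ 0.986800
step 2 [1y] swap r/2=137/4830: DF=(1 − 137/4830·(0.986800))/(1+137/4830) = 2363/2500 ≈ 0.945200
step 3 [1.5y] bond c/2=3/400: DF=(736589/800000 − 3/400·(0.986800+0.945200))/(1+3/400) = 1799/2000 ≈ 0.899500

1 1/2 2467/2500
2 1 2363/2500
3 3/2 1799/2000
DF(1y) = 2363/2500 ≈ 0.945200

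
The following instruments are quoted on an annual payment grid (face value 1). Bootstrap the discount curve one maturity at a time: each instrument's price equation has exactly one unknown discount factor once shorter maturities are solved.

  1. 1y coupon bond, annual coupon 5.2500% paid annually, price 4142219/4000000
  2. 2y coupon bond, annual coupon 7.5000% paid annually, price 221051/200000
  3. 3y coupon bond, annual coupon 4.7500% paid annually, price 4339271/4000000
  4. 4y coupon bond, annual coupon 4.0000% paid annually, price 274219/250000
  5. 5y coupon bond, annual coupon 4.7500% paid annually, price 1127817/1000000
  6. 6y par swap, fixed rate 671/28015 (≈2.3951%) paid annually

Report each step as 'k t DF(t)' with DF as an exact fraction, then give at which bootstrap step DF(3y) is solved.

step 1 [1y] bond c/1=21/400: DF=(4142219/4000000 − 21/400·(0))/(1+21/400) = 9839/10000 ≈ 0.983900
step 2 [2y] bond c/1=3/40: DF=(221051/200000 − 3/40·(0.983900))/(1+3/40) = 1919/2000 ≈ 0.959500
step 3 [3y] bond c/1=19/400: DF=(4339271/4000000 − 19/400·(0.983900+0.959500))/(1+19/400) = 379/400 ≈ 0.947500
step 4 [4y] bond c/1=1/25: DF=(274219/250000 − 1/25·(0.983900+0.959500+0.947500))/(1+1/25) = 1887/2000 ≈ 0.943500
step 5 [5y] bond c/1=19/400: DF=(1127817/1000000 − 19/400·(0.983900+0.959500+0.947500+0.943500))/(1+19/400) = 2257/2500 ≈ 0.902800
step 6 [6y] swap r/1=671/28015: DF=(1 − 671/28015·(0.983900+0.959500+0.947500+0.943500+0.902800))/(1+671/28015) = 4329/5000 ≈ 0.865800

1 1 9839/10000
2 2 1919/2000
3 3 379/400
4 4 1887/2000
5 5 2257/2500
6 6 4329/5000
DF(3y) is solved at step 3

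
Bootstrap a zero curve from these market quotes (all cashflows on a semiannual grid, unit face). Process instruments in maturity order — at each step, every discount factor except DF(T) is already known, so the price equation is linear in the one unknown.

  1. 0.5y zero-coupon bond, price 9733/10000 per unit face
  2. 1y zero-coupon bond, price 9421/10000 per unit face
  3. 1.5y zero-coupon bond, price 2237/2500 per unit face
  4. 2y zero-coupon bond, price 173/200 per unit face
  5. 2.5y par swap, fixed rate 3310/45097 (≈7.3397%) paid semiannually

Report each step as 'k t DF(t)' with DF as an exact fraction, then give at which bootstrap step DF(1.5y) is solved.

step 1 [0.5y] zero: DF = P = 9733/10000 ≈ 0.973300
step 2 [1y] zero: DF = P = 9421/10000 ≈ 0.942100
step 3 [1.5y] zero: DF = P = 2237/2500 ≈ 0.894800
step 4 [2y] zero: DF = P = 173/200 ≈ 0.865000
step 5 [2.5y] swap r/2=1655/45097: DF=(1 − 1655/45097·(0.973300+0.942100+0.894800+0.865000))/(1+1655/45097) = 1669/2000 ≈ 0.834500

1 1/2 9733/10000
2 1 9421/10000
3 3/2 2237/2500
4 2 173/200
5 5/2 1669/2000
DF(1.5y) is solved at step 3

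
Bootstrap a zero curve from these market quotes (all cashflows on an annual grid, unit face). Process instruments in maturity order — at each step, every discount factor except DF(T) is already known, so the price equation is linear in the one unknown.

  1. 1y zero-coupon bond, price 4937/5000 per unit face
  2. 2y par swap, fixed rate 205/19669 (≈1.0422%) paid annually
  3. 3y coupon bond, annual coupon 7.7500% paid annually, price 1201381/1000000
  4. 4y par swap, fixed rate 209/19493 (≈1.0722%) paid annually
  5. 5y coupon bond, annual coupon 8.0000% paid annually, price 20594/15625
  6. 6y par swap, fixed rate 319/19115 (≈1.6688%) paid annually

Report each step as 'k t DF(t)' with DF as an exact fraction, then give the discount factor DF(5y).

1 1 4937/5000
2 2 1959/2000
3 3 1947/2000
4 4 4791/5000
5 5 2329/2500
6 6 9043/10000
DF(5y) = 2329/2500 ≈ 0.931600

step 1 [1y] zero: DF = P = 4937/5000 ≈ 0.987400
step 2 [2y] swap r/1=205/19669: DF=(1 − 205/19669·(0.987400))/(1+205/19669) = 1959/2000 ≈ 0.979500
step 3 [3y] bond c/1=31/400: DF=(1201381/1000000 − 31/400·(0.987400+0.979500))/(1+31/400) = 1947/2000 ≈ 0.973500
step 4 [4y] swap r/1=209/19493: DF=(1 − 209/19493·(0.987400+0.979500+0.973500))/(1+209/19493) = 4791/5000 ≈ 0.958200
step 5 [5y] bond c/1=2/25: DF=(20594/15625 − 2/25·(0.987400+0.979500+0.973500+0.958200))/(1+2/25) = 2329/2500 ≈ 0.931600
step 6 [6y] swap r/1=319/19115: DF=(1 − 319/19115·(0.987400+0.979500+0.973500+0.958200+0.931600))/(1+319/19115) = 9043/10000 ≈ 0.904300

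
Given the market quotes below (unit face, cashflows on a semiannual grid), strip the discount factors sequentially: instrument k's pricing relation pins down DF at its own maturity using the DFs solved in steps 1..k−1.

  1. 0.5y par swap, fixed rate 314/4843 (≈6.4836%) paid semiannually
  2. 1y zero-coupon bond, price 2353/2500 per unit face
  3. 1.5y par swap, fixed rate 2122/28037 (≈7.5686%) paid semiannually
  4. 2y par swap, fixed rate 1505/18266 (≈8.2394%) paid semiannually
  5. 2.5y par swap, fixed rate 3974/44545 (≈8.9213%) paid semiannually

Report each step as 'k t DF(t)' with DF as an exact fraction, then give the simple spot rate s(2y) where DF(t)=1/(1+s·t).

1 1/2 4843/5000
2 1 2353/2500
3 3/2 8939/10000
4 2 1699/2000
5 5/2 8013/10000
s(2y) = (1/(1699/2000) − 1)/(2) = 301/3398 ≈ 8.8582%

step 1 [0.5y] swap r/2=157/4843: DF=(1 − 157/4843·(0))/(1+157/4843) = 4843/5000 ≈ 0.968600
step 2 [1y] zero: DF = P = 2353/2500 ≈ 0.941200
step 3 [1.5y] swap r/2=1061/28037: DF=(1 − 1061/28037·(0.968600+0.941200))/(1+1061/28037) = 8939/10000 ≈ 0.893900
step 4 [2y] swap r/2=1505/36532: DF=(1 − 1505/36532·(0.968600+0.941200+0.893900))/(1+1505/36532) = 1699/2000 ≈ 0.849500
step 5 [2.5y] swap r/2=1987/44545: DF=(1 − 1987/44545·(0.968600+0.941200+0.893900+0.849500))/(1+1987/44545) = 8013/10000 ≈ 0.801300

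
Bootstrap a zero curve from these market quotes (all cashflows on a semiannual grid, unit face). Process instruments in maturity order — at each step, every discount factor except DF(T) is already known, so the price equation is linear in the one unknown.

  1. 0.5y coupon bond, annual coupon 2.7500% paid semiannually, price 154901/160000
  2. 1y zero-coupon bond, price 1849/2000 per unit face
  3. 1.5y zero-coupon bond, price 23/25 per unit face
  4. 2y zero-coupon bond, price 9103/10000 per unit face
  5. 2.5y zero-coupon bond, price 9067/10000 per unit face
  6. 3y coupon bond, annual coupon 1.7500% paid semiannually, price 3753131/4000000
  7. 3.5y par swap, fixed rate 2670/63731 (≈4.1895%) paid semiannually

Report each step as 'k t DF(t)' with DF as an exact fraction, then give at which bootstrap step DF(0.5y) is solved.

1 1/2 191/200
2 1 1849/2000
3 3/2 23/25
4 2 9103/10000
5 5/2 9067/10000
6 3 8901/10000
7 7/2 1733/2000
DF(0.5y) is solved at step 1

step 1 [0.5y] bond c/2=11/800: DF=(154901/160000 − 11/800·(0))/(1+11/800) = 191/200 ≈ 0.955000
step 2 [1y] zero: DF = P = 1849/2000 ≈ 0.924500
step 3 [1.5y] zero: DF = P = 23/25 ≈ 0.920000
step 4 [2y] zero: DF = P = 9103/10000 ≈ 0.910300
step 5 [2.5y] zero: DF = P = 9067/10000 ≈ 0.906700
step 6 [3y] bond c/2=7/800: DF=(3753131/4000000 − 7/800·(0.955000+0.924500+0.920000+0.910300+0.906700))/(1+7/800) = 8901/10000 ≈ 0.890100
step 7 [3.5y] swap r/2=1335/63731: DF=(1 − 1335/63731·(0.955000+0.924500+0.920000+0.910300+0.906700+0.890100))/(1+1335/63731) = 1733/2000 ≈ 0.866500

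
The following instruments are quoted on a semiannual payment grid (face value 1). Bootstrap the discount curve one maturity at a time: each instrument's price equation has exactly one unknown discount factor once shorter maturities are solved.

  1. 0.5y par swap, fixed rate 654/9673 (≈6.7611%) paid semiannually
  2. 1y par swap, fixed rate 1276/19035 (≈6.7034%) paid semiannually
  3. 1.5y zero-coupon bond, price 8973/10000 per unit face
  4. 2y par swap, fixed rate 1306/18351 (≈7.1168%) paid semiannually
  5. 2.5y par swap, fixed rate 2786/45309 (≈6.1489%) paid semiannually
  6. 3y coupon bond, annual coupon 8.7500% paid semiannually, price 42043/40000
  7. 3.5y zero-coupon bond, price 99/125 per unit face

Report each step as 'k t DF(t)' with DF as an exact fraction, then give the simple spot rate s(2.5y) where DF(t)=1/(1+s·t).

1 1/2 9673/10000
2 1 4681/5000
3 3/2 8973/10000
4 2 4347/5000
5 5/2 8607/10000
6 3 8171/10000
7 7/2 99/125
s(2.5y) = (1/(8607/10000) − 1)/(5/2) = 2786/43035 ≈ 6.4738%

step 1 [0.5y] swap r/2=327/9673: DF=(1 − 327/9673·(0))/(1+327/9673) = 9673/10000 ≈ 0.967300
step 2 [1y] swap r/2=638/19035: DF=(1 − 638/19035·(0.967300))/(1+638/19035) = 4681/5000 ≈ 0.936200
step 3 [1.5y] zero: DF = P = 8973/10000 ≈ 0.897300
step 4 [2y] swap r/2=653/18351: DF=(1 − 653/18351·(0.967300+0.936200+0.897300))/(1+653/18351) = 4347/5000 ≈ 0.869400
step 5 [2.5y] swap r/2=1393/45309: DF=(1 − 1393/45309·(0.967300+0.936200+0.897300+0.869400))/(1+1393/45309) = 8607/10000 ≈ 0.860700
step 6 [3y] bond c/2=7/160: DF=(42043/40000 − 7/160·(0.967300+0.936200+0.897300+0.869400+0.860700))/(1+7/160) = 8171/10000 ≈ 0.817100
step 7 [3.5y] zero: DF = P = 99/125 ≈ 0.792000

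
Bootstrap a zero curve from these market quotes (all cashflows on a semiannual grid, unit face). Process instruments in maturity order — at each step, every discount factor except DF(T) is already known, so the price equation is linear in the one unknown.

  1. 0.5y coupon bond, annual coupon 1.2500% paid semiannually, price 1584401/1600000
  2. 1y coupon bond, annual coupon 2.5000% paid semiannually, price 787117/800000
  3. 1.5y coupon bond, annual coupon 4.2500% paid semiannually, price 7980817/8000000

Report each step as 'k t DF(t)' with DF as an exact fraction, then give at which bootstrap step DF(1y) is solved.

step 1 [0.5y] bond c/2=1/160: DF=(1584401/1600000 − 1/160·(0))/(1+1/160) = 9841/10000 ≈ 0.984100
step 2 [1y] bond c/2=1/80: DF=(787117/800000 − 1/80·(0.984100))/(1+1/80) = 2399/2500 ≈ 0.959600
step 3 [1.5y] bond c/2=17/800: DF=(7980817/8000000 − 17/800·(0.984100+0.959600))/(1+17/800) = 2341/2500 ≈ 0.936400

1 1/2 9841/10000
2 1 2399/2500
3 3/2 2341/2500
DF(1y) is solved at step 2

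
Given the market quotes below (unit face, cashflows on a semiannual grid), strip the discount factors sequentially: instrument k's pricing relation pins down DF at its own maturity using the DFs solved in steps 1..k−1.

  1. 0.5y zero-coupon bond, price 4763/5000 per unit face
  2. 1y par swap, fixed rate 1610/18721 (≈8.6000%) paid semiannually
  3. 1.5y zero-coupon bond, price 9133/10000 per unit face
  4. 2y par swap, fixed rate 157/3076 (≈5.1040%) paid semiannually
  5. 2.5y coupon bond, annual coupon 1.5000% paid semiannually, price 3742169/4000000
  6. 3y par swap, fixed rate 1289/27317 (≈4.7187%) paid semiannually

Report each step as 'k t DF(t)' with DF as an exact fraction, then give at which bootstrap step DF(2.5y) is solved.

1 1/2 4763/5000
2 1 1839/2000
3 3/2 9133/10000
4 2 4529/5000
5 5/2 9011/10000
6 3 8711/10000
DF(2.5y) is solved at step 5

step 1 [0.5y] zero: DF = P = 4763/5000 ≈ 0.952600
step 2 [1y] swap r/2=805/18721: DF=(1 − 805/18721·(0.952600))/(1+805/18721) = 1839/2000 ≈ 0.919500
step 3 [1.5y] zero: DF = P = 9133/10000 ≈ 0.913300
step 4 [2y] swap r/2=157/6152: DF=(1 − 157/6152·(0.952600+0.919500+0.913300))/(1+157/6152) = 4529/5000 ≈ 0.905800
step 5 [2.5y] bond c/2=3/400: DF=(3742169/4000000 − 3/400·(0.952600+0.919500+0.913300+0.905800))/(1+3/400) = 9011/10000 ≈ 0.901100
step 6 [3y] swap r/2=1289/54634: DF=(1 − 1289/54634·(0.952600+0.919500+0.913300+0.905800+0.901100))/(1+1289/54634) = 8711/10000 ≈ 0.871100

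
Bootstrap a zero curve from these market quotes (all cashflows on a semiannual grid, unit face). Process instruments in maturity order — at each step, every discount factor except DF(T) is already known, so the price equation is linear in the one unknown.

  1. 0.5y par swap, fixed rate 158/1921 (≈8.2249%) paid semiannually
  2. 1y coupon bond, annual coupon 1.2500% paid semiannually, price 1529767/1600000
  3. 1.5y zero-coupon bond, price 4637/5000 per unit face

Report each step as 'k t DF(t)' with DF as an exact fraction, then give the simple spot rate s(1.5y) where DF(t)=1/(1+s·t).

step 1 [0.5y] swap r/2=79/1921: DF=(1 − 79/1921·(0))/(1+79/1921) = 1921/2000 ≈ 0.960500
step 2 [1y] bond c/2=1/160: DF=(1529767/1600000 − 1/160·(0.960500))/(1+1/160) = 4721/5000 ≈ 0.944200
step 3 [1.5y] zero: DF = P = 4637/5000 ≈ 0.927400

1 1/2 1921/2000
2 1 4721/5000
3 3/2 4637/5000
s(1.5y) = (1/(4637/5000) − 1)/(3/2) = 242/4637 ≈ 5.2189%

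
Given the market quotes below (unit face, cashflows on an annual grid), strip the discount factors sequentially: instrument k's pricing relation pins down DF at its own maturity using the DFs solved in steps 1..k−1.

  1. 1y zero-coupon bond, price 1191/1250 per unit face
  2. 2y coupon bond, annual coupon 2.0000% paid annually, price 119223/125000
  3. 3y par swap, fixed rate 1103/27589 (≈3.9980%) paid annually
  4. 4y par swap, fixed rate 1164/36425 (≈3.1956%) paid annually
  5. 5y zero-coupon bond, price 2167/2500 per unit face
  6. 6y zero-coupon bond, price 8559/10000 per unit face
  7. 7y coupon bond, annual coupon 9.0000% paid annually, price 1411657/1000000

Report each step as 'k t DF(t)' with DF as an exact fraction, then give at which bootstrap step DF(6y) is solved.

1 1 1191/1250
2 2 2291/2500
3 3 8897/10000
4 4 2209/2500
5 5 2167/2500
6 6 8559/10000
7 7 8521/10000
DF(6y) is solved at step 6

step 1 [1y] zero: DF = P = 1191/1250 ≈ 0.952800
step 2 [2y] bond c/1=1/50: DF=(119223/125000 − 1/50·(0.952800))/(1+1/50) = 2291/2500 ≈ 0.916400
step 3 [3y] swap r/1=1103/27589: DF=(1 − 1103/27589·(0.952800+0.916400))/(1+1103/27589) = 8897/10000 ≈ 0.889700
step 4 [4y] swap r/1=1164/36425: DF=(1 − 1164/36425·(0.952800+0.916400+0.889700))/(1+1164/36425) = 2209/2500 ≈ 0.883600
step 5 [5y] zero: DF = P = 2167/2500 ≈ 0.866800
step 6 [6y] zero: DF = P = 8559/10000 ≈ 0.855900
step 7 [7y] bond c/1=9/100: DF=(1411657/1000000 − 9/100·(0.952800+0.916400+0.889700+0.883600+0.866800+0.855900))/(1+9/100) = 8521/10000 ≈ 0.852100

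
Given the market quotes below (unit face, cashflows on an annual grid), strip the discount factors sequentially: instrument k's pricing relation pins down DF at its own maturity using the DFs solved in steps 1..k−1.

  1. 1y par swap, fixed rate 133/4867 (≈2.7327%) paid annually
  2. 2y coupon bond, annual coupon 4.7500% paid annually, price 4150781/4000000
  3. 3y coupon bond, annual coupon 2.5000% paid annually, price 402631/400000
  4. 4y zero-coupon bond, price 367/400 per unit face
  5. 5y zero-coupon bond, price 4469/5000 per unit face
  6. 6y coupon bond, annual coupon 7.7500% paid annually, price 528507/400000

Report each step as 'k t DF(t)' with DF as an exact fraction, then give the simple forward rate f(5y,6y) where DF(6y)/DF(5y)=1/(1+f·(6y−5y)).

step 1 [1y] swap r/1=133/4867: DF=(1 − 133/4867·(0))/(1+133/4867) = 4867/5000 ≈ 0.973400
step 2 [2y] bond c/1=19/400: DF=(4150781/4000000 − 19/400·(0.973400))/(1+19/400) = 1893/2000 ≈ 0.946500
step 3 [3y] bond c/1=1/40: DF=(402631/400000 − 1/40·(0.973400+0.946500))/(1+1/40) = 1169/1250 ≈ 0.935200
step 4 [4y] zero: DF = P = 367/400 ≈ 0.917500
step 5 [5y] zero: DF = P = 4469/5000 ≈ 0.893800
step 6 [6y] bond c/1=31/400: DF=(528507/400000 − 31/400·(0.973400+0.946500+0.935200+0.917500+0.893800))/(1+31/400) = 4453/5000 ≈ 0.890600

1 1 4867/5000
2 2 1893/2000
3 3 1169/1250
4 4 367/400
5 5 4469/5000
6 6 4453/5000
f(5y,6y) = ((4469/5000)/(4453/5000) − 1)/(1) = 16/4453 ≈ 0.3593%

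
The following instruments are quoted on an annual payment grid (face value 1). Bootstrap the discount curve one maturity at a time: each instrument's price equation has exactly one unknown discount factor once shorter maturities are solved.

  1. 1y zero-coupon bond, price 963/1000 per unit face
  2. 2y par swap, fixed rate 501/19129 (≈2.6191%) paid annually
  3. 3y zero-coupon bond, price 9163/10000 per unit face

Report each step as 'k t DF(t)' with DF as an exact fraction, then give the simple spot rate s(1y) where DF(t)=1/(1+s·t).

1 1 963/1000
2 2 9499/10000
3 3 9163/10000
s(1y) = (1/(963/1000) − 1)/(1) = 37/963 ≈ 3.8422%

step 1 [1y] zero: DF = P = 963/1000 ≈ 0.963000
step 2 [2y] swap r/1=501/19129: DF=(1 − 501/19129·(0.963000))/(1+501/19129) = 9499/10000 ≈ 0.949900
step 3 [3y] zero: DF = P = 9163/10000 ≈ 0.916300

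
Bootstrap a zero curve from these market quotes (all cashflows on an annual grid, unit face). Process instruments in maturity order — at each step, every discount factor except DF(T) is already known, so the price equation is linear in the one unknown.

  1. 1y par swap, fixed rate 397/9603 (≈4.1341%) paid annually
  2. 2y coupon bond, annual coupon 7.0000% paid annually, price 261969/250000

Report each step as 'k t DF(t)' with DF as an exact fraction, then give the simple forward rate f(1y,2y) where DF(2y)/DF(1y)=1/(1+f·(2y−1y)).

1 1 9603/10000
2 2 1833/2000
f(1y,2y) = ((9603/10000)/(1833/2000) − 1)/(1) = 146/3055 ≈ 4.7791%

step 1 [1y] swap r/1=397/9603: DF=(1 − 397/9603·(0))/(1+397/9603) = 9603/10000 ≈ 0.960300
step 2 [2y] bond c/1=7/100: DF=(261969/250000 − 7/100·(0.960300))/(1+7/100) = 1833/2000 ≈ 0.916500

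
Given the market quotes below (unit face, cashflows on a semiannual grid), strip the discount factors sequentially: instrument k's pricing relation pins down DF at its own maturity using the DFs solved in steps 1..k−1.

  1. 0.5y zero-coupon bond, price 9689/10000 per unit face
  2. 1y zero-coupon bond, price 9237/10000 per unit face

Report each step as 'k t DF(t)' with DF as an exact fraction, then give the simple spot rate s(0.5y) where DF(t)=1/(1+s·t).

step 1 [0.5y] zero: DF = P = 9689/10000 ≈ 0.968900
step 2 [1y] zero: DF = P = 9237/10000 ≈ 0.923700

1 1/2 9689/10000
2 1 9237/10000
s(0.5y) = (1/(9689/10000) − 1)/(1/2) = 622/9689 ≈ 6.4197%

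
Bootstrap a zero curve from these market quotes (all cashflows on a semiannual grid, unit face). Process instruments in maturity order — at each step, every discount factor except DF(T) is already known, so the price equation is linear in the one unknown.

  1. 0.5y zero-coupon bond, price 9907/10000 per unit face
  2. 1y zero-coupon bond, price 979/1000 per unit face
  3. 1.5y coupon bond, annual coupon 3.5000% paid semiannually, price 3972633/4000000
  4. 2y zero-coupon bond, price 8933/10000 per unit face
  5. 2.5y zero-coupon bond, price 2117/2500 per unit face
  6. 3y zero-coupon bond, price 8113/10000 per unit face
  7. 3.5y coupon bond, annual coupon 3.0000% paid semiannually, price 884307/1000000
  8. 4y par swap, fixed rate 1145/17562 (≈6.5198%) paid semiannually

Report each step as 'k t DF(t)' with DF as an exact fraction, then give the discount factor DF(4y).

1 1/2 9907/10000
2 1 979/1000
3 3/2 4711/5000
4 2 8933/10000
5 5/2 2117/2500
6 3 8113/10000
7 7/2 1581/2000
8 4 771/1000
DF(4y) = 771/1000 ≈ 0.771000

step 1 [0.5y] zero: DF = P = 9907/10000 ≈ 0.990700
step 2 [1y] zero: DF = P = 979/1000 ≈ 0.979000
step 3 [1.5y] bond c/2=7/400: DF=(3972633/4000000 − 7/400·(0.990700+0.979000))/(1+7/400) = 4711/5000 ≈ 0.942200
step 4 [2y] zero: DF = P = 8933/10000 ≈ 0.893300
step 5 [2.5y] zero: DF = P = 2117/2500 ≈ 0.846800
step 6 [3y] zero: DF = P = 8113/10000 ≈ 0.811300
step 7 [3.5y] bond c/2=3/200: DF=(884307/1000000 − 3/200·(0.990700+0.979000+0.942200+0.893300+0.846800+0.811300))/(1+3/200) = 1581/2000 ≈ 0.790500
step 8 [4y] swap r/2=1145/35124: DF=(1 − 1145/35124·(0.990700+0.979000+0.942200+0.893300+0.846800+0.811300+0.790500))/(1+1145/35124) = 771/1000 ≈ 0.771000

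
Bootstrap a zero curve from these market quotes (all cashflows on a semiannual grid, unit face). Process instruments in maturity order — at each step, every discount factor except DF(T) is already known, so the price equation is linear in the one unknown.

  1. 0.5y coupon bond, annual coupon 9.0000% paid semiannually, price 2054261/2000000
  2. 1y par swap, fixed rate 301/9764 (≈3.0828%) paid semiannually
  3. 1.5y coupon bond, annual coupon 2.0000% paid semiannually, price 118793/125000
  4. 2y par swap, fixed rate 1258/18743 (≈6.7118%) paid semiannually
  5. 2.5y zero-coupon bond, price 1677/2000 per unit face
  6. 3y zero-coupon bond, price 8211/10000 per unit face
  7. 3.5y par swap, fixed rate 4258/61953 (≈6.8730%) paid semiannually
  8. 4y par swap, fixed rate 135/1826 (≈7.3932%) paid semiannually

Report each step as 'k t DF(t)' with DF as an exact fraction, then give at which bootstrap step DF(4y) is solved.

step 1 [0.5y] bond c/2=9/200: DF=(2054261/2000000 − 9/200·(0))/(1+9/200) = 9829/10000 ≈ 0.982900
step 2 [1y] swap r/2=301/19528: DF=(1 − 301/19528·(0.982900))/(1+301/19528) = 9699/10000 ≈ 0.969900
step 3 [1.5y] bond c/2=1/100: DF=(118793/125000 − 1/100·(0.982900+0.969900))/(1+1/100) = 576/625 ≈ 0.921600
step 4 [2y] swap r/2=629/18743: DF=(1 − 629/18743·(0.982900+0.969900+0.921600))/(1+629/18743) = 4371/5000 ≈ 0.874200
step 5 [2.5y] zero: DF = P = 1677/2000 ≈ 0.838500
step 6 [3y] zero: DF = P = 8211/10000 ≈ 0.821100
step 7 [3.5y] swap r/2=2129/61953: DF=(1 − 2129/61953·(0.982900+0.969900+0.921600+0.874200+0.838500+0.821100))/(1+2129/61953) = 7871/10000 ≈ 0.787100
step 8 [4y] swap r/2=135/3652: DF=(1 − 135/3652·(0.982900+0.969900+0.921600+0.874200+0.838500+0.821100+0.787100))/(1+135/3652) = 1487/2000 ≈ 0.743500

1 1/2 9829/10000
2 1 9699/10000
3 3/2 576/625
4 2 4371/5000
5 5/2 1677/2000
6 3 8211/10000
7 7/2 7871/10000
8 4 1487/2000
DF(4y) is solved at step 8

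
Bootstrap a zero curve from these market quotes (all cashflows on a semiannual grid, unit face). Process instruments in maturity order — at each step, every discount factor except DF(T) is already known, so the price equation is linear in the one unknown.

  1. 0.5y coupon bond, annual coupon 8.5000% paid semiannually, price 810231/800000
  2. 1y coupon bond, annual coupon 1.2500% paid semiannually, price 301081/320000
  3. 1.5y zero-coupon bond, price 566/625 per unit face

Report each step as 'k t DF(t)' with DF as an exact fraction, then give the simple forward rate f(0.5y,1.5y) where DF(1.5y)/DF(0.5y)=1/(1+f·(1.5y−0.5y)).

step 1 [0.5y] bond c/2=17/400: DF=(810231/800000 − 17/400·(0))/(1+17/400) = 1943/2000 ≈ 0.971500
step 2 [1y] bond c/2=1/160: DF=(301081/320000 − 1/160·(0.971500))/(1+1/160) = 929/1000 ≈ 0.929000
step 3 [1.5y] zero: DF = P = 566/625 ≈ 0.905600

1 1/2 1943/2000
2 1 929/1000
3 3/2 566/625
f(0.5y,1.5y) = ((1943/2000)/(566/625) − 1)/(1) = 659/9056 ≈ 7.2769%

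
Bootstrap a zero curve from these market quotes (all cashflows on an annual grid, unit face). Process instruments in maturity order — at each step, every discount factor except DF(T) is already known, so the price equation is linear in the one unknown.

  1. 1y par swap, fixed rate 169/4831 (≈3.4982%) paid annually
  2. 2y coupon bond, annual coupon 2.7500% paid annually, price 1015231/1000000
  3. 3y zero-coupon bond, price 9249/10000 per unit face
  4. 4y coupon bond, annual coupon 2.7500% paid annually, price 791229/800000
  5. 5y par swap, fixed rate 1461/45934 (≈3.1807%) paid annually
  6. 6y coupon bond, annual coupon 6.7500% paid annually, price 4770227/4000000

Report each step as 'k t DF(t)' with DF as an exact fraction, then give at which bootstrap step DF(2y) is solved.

step 1 [1y] swap r/1=169/4831: DF=(1 − 169/4831·(0))/(1+169/4831) = 4831/5000 ≈ 0.966200
step 2 [2y] bond c/1=11/400: DF=(1015231/1000000 − 11/400·(0.966200))/(1+11/400) = 4811/5000 ≈ 0.962200
step 3 [3y] zero: DF = P = 9249/10000 ≈ 0.924900
step 4 [4y] bond c/1=11/400: DF=(791229/800000 − 11/400·(0.966200+0.962200+0.924900))/(1+11/400) = 4431/5000 ≈ 0.886200
step 5 [5y] swap r/1=1461/45934: DF=(1 − 1461/45934·(0.966200+0.962200+0.924900+0.886200))/(1+1461/45934) = 8539/10000 ≈ 0.853900
step 6 [6y] bond c/1=27/400: DF=(4770227/4000000 − 27/400·(0.966200+0.962200+0.924900+0.886200+0.853900))/(1+27/400) = 8267/10000 ≈ 0.826700

1 1 4831/5000
2 2 4811/5000
3 3 9249/10000
4 4 4431/5000
5 5 8539/10000
6 6 8267/10000
DF(2y) is solved at step 2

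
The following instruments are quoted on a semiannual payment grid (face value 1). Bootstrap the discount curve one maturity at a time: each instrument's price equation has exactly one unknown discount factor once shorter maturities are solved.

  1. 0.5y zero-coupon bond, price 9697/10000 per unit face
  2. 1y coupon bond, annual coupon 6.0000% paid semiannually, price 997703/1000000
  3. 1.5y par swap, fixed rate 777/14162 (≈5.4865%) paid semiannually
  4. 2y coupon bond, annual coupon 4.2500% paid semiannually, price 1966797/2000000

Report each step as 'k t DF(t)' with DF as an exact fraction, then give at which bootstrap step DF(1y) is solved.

1 1/2 9697/10000
2 1 2351/2500
3 3/2 9223/10000
4 2 113/125
DF(1y) is solved at step 2

step 1 [0.5y] zero: DF = P = 9697/10000 ≈ 0.969700
step 2 [1y] bond c/2=3/100: DF=(997703/1000000 − 3/100·(0.969700))/(1+3/100) = 2351/2500 ≈ 0.940400
step 3 [1.5y] swap r/2=777/28324: DF=(1 − 777/28324·(0.969700+0.940400))/(1+777/28324) = 9223/10000 ≈ 0.922300
step 4 [2y] bond c/2=17/800: DF=(1966797/2000000 − 17/800·(0.969700+0.940400+0.922300))/(1+17/800) = 113/125 ≈ 0.904000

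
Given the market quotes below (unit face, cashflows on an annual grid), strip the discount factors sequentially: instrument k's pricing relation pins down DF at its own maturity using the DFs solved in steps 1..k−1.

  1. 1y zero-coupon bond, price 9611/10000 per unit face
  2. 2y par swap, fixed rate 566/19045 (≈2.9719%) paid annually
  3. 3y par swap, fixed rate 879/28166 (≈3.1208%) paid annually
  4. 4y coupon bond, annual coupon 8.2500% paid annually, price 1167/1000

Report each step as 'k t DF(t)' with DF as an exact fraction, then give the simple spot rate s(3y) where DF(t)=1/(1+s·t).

step 1 [1y] zero: DF = P = 9611/10000 ≈ 0.961100
step 2 [2y] swap r/1=566/19045: DF=(1 − 566/19045·(0.961100))/(1+566/19045) = 4717/5000 ≈ 0.943400
step 3 [3y] swap r/1=879/28166: DF=(1 − 879/28166·(0.961100+0.943400))/(1+879/28166) = 9121/10000 ≈ 0.912100
step 4 [4y] bond c/1=33/400: DF=(1167/1000 − 33/400·(0.961100+0.943400+0.912100))/(1+33/400) = 4317/5000 ≈ 0.863400

1 1 9611/10000
2 2 4717/5000
3 3 9121/10000
4 4 4317/5000
s(3y) = (1/(9121/10000) − 1)/(3) = 293/9121 ≈ 3.2124%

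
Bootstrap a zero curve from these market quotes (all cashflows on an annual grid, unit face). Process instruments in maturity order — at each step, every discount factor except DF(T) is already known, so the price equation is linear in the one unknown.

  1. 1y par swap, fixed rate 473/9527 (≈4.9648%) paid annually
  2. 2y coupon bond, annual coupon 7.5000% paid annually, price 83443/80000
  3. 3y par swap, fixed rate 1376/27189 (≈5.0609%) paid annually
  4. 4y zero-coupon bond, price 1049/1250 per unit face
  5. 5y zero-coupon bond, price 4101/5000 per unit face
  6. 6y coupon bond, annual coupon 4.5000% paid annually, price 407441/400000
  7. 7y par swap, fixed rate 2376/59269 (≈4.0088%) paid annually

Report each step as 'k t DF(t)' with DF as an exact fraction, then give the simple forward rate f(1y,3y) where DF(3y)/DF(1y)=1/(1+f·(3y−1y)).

step 1 [1y] swap r/1=473/9527: DF=(1 − 473/9527·(0))/(1+473/9527) = 9527/10000 ≈ 0.952700
step 2 [2y] bond c/1=3/40: DF=(83443/80000 − 3/40·(0.952700))/(1+3/40) = 4519/5000 ≈ 0.903800
step 3 [3y] swap r/1=1376/27189: DF=(1 − 1376/27189·(0.952700+0.903800))/(1+1376/27189) = 539/625 ≈ 0.862400
step 4 [4y] zero: DF = P = 1049/1250 ≈ 0.839200
step 5 [5y] zero: DF = P = 4101/5000 ≈ 0.820200
step 6 [6y] bond c/1=9/200: DF=(407441/400000 − 9/200·(0.952700+0.903800+0.862400+0.839200+0.820200))/(1+9/200) = 3931/5000 ≈ 0.786200
step 7 [7y] swap r/1=2376/59269: DF=(1 − 2376/59269·(0.952700+0.903800+0.862400+0.839200+0.820200+0.786200))/(1+2376/59269) = 953/1250 ≈ 0.762400

1 1 9527/10000
2 2 4519/5000
3 3 539/625
4 4 1049/1250
5 5 4101/5000
6 6 3931/5000
7 7 953/1250
f(1y,3y) = ((9527/10000)/(539/625) − 1)/(2) = 129/2464 ≈ 5.2354%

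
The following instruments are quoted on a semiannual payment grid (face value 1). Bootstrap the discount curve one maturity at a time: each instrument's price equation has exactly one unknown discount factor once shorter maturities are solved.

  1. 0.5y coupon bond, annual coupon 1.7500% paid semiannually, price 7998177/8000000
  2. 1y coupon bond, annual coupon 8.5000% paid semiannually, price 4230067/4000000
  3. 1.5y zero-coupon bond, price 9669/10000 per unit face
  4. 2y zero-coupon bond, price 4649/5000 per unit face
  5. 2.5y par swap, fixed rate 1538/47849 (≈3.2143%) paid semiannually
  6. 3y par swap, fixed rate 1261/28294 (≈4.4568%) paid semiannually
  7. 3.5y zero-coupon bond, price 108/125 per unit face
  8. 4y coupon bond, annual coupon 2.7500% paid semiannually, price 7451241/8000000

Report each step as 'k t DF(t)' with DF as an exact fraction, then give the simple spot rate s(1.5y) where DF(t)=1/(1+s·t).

1 1/2 9911/10000
2 1 487/500
3 3/2 9669/10000
4 2 4649/5000
5 5/2 9231/10000
6 3 8739/10000
7 7/2 108/125
8 4 8303/10000
s(1.5y) = (1/(9669/10000) − 1)/(3/2) = 662/29007 ≈ 2.2822%

step 1 [0.5y] bond c/2=7/800: DF=(7998177/8000000 − 7/800·(0))/(1+7/800) = 9911/10000 ≈ 0.991100
step 2 [1y] bond c/2=17/400: DF=(4230067/4000000 − 17/400·(0.991100))/(1+17/400) = 487/500 ≈ 0.974000
step 3 [1.5y] zero: DF = P = 9669/10000 ≈ 0.966900
step 4 [2y] zero: DF = P = 4649/5000 ≈ 0.929800
step 5 [2.5y] swap r/2=769/47849: DF=(1 − 769/47849·(0.991100+0.974000+0.966900+0.929800))/(1+769/47849) = 9231/10000 ≈ 0.923100
step 6 [3y] swap r/2=1261/56588: DF=(1 − 1261/56588·(0.991100+0.974000+0.966900+0.929800+0.923100))/(1+1261/56588) = 8739/10000 ≈ 0.873900
step 7 [3.5y] zero: DF = P = 108/125 ≈ 0.864000
step 8 [4y] bond c/2=11/800: DF=(7451241/8000000 − 11/800·(0.991100+0.974000+0.966900+0.929800+0.923100+0.873900+0.864000))/(1+11/800) = 8303/10000 ≈ 0.830300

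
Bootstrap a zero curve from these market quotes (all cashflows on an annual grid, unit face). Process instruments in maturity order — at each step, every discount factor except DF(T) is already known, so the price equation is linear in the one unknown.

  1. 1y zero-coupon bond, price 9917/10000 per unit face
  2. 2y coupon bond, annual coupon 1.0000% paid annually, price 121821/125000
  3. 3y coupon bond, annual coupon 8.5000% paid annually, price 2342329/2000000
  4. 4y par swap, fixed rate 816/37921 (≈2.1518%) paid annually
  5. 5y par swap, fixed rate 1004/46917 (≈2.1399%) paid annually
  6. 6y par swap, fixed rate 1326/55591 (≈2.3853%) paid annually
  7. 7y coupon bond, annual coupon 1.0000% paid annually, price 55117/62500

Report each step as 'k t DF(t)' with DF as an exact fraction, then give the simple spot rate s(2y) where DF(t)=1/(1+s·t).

1 1 9917/10000
2 2 9551/10000
3 3 9269/10000
4 4 574/625
5 5 2249/2500
6 6 4337/5000
7 7 8181/10000
s(2y) = (1/(9551/10000) − 1)/(2) = 449/19102 ≈ 2.3505%

step 1 [1y] zero: DF = P = 9917/10000 ≈ 0.991700
step 2 [2y] bond c/1=1/100: DF=(121821/125000 − 1/100·(0.991700))/(1+1/100) = 9551/10000 ≈ 0.955100
step 3 [3y] bond c/1=17/200: DF=(2342329/2000000 − 17/200·(0.991700+0.955100))/(1+17/200) = 9269/10000 ≈ 0.926900
step 4 [4y] swap r/1=816/37921: DF=(1 − 816/37921·(0.991700+0.955100+0.926900))/(1+816/37921) = 574/625 ≈ 0.918400
step 5 [5y] swap r/1=1004/46917: DF=(1 − 1004/46917·(0.991700+0.955100+0.926900+0.918400))/(1+1004/46917) = 2249/2500 ≈ 0.899600
step 6 [6y] swap r/1=1326/55591: DF=(1 − 1326/55591·(0.991700+0.955100+0.926900+0.918400+0.899600))/(1+1326/55591) = 4337/5000 ≈ 0.867400
step 7 [7y] bond c/1=1/100: DF=(55117/62500 − 1/100·(0.991700+0.955100+0.926900+0.918400+0.899600+0.867400))/(1+1/100) = 8181/10000 ≈ 0.818100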